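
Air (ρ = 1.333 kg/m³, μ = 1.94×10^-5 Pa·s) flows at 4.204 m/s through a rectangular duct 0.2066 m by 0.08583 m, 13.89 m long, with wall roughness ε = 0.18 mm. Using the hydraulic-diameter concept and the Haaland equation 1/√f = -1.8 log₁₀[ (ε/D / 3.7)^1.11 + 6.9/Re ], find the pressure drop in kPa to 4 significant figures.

Hydraulic diameter D_h = 4A/P = 4·(0.2066·0.08583)/(2·(0.2066+0.08583)) = 0.07093/0.5849 = 0.1213 m.
Re = ρVD_h/μ = 1.333·4.204·0.1213/1.94e-05 = 3.503e+04.
ε/D_h = 0.00018/0.1213 = 0.00148; Haaland gives 1/√f = -1.8 log₁₀[0.00017+0.000197] = 6.184, so f = 0.02615.
ΔP = f(L/D_h)(ρV²/2) = 0.02615·13.89/0.1213·11.78 = 35.27 Pa.
ΔP = 0.03527 kPa.

ΔP ≈ 0.03527 kPa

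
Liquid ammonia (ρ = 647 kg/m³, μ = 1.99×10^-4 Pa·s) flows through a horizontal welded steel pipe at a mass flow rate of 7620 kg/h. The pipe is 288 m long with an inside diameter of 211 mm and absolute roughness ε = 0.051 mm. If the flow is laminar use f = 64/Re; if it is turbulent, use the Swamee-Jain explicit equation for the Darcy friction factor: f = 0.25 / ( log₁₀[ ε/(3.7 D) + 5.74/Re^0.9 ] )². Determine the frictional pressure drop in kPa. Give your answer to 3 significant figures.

ṁ = 7620 kg/h = 7620/3600 = 2.117 kg/s.
A = πD²/4 = π(0.211)²/4 = 0.03497 m²; mean velocity V = ṁ/(ρA) = 2.117/(647 · 0.03497) = 0.09356 m/s.
Reynolds number Re = ρVD/μ = 647 · 0.09356 · 0.211 / 0.000199 = 6.418e+04.
Re > 4000 → turbulent. Relative roughness ε/D = 5.1e-05/0.211 = 0.000242. Swamee-Jain: f = 0.25/(log₁₀[0.000242/3.7 + 5.74/6.418e+04^0.9])² = 0.25/(log₁₀[6.53e-05 + 0.000271])² = 0.25/(-3.474)² = 0.02072.
Darcy-Weisbach: ΔP = f(L/D)(ρV²/2) = 0.02072·(288/0.211)·(647·0.09356²/2) = 0.02072·1365·2.832 = 80.07 Pa.
ΔP = 80.07 Pa = 0.0801 kPa.

ΔP ≈ 0.0801 kPa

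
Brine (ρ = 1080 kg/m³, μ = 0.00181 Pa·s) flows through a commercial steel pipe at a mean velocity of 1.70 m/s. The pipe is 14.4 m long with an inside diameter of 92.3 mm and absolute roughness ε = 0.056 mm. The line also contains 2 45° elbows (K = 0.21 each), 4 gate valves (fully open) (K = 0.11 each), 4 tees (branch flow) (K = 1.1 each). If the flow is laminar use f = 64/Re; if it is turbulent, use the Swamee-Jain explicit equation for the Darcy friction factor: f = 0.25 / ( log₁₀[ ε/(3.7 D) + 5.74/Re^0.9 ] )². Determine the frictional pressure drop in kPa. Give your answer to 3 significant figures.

Reynolds number Re = ρVD/μ = 1080 · 1.7 · 0.0923 / 0.00181 = 9.363e+04.
Re > 4000 → turbulent. Relative roughness ε/D = 5.6e-05/0.0923 = 0.000607. Swamee-Jain: f = 0.25/(log₁₀[0.000607/3.7 + 5.74/9.363e+04^0.9])² = 0.25/(log₁₀[0.000164 + 0.000193])² = 0.25/(-3.448)² = 0.02103.
Total minor-loss coefficient ΣK = 2·0.21 + 4·0.11 + 4·1.1 = 5.26.
ΔP = [f·L/D + ΣK]·(ρV²/2) = [0.02103·14.4/0.0923 + 5.26]·(1080·1.7²/2) = [3.281 + 5.26]·1561 = 1.333e+04 Pa.
ΔP = 1.333e+04 Pa = 13.3 kPa.

ΔP ≈ 13.3 kPa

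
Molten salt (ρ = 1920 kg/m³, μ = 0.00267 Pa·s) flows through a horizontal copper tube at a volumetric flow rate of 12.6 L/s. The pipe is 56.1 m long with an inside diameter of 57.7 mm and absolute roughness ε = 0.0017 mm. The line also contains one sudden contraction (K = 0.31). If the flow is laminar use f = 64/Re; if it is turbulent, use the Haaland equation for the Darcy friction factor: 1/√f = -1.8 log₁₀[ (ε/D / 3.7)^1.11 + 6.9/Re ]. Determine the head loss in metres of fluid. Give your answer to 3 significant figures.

Q = 12.6 L/s = 12.6/1000 = 0.0126 m³/s.
Cross-sectional area A = πD²/4 = π(0.0577)²/4 = 0.002615 m²; mean velocity V = Q/A = 0.0126/0.002615 = 4.819 m/s.
Reynolds number Re = ρVD/μ = 1920 · 4.819 · 0.0577 / 0.00267 = 1.999e+05.
Re > 4000 → turbulent. Relative roughness ε/D = 1.7e-06/0.0577 = 2.95e-05. Haaland: 1/√f = -1.8 log₁₀[(2.95e-05/3.7)^1.11 + 6.9/1.999e+05] = -1.8 log₁₀[2.19e-06 + 3.45e-05] = 7.984, so f = 0.01569.
Total minor-loss coefficient ΣK = 1·0.31 = 0.31.
ΔP = [f·L/D + ΣK]·(ρV²/2) = [0.01569·56.1/0.0577 + 0.31]·(1920·4.819²/2) = [15.25 + 0.31]·2.229e+04 = 3.469e+05 Pa.
Head loss h_f = ΔP/(ρg) = 3.469e+05/(1920·9.81) = 18.4 m.

h_f ≈ 18.4 m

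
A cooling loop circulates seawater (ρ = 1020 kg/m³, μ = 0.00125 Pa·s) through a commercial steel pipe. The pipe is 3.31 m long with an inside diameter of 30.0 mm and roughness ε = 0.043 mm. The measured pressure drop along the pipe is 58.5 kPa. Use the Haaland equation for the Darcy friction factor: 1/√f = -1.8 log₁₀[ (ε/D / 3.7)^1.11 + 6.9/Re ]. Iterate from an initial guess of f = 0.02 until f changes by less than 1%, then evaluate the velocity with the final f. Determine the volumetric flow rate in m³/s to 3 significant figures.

Rearranging Darcy-Weisbach: V = √(2·ΔP·D/(f·L·ρ)). With ε/D = 4.3e-05/0.03 = 0.00143, iterate starting from f = 0.02:
  f = 0.02 → V = √(2·5.85e+04·0.03/(0.02·3.31·1020)) = 7.21 m/s; Re = ρVD/μ = 1.765e+05; f → 0.02262
  f = 0.02262 → V = 6.78 m/s; Re = 1.66e+05; f → 0.02268
Converged (Δf/f < 1%). With the final f = 0.02268: V = √(2·5.85e+04·0.03/(0.02268·3.31·1020)) = 6.77 m/s.
Q = V·A = 6.77·(π/4·0.03²) = 0.004785 m³/s = 0.00479 m³/s.

Q ≈ 0.00479 m³/s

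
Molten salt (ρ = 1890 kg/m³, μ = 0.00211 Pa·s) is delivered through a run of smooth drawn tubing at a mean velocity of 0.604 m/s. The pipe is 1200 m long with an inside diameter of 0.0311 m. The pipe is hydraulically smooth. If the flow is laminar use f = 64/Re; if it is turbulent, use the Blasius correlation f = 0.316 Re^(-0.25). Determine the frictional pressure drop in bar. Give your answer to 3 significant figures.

Reynolds number Re = ρVD/μ = 1890 · 0.604 · 0.0311 / 0.00211 = 1.683e+04.
Re > 4000 → turbulent. Smooth-pipe (Blasius): f = 0.316 Re^(-0.25) = 0.316/(1.683e+04)^0.25 = 0.02775.
Darcy-Weisbach: ΔP = f(L/D)(ρV²/2) = 0.02775·(1200/0.0311)·(1890·0.604²/2) = 0.02775·3.859e+04·344.8 = 3.691e+05 Pa.
ΔP = 3.691e+05 Pa = 3.69 bar.

ΔP ≈ 3.69 bar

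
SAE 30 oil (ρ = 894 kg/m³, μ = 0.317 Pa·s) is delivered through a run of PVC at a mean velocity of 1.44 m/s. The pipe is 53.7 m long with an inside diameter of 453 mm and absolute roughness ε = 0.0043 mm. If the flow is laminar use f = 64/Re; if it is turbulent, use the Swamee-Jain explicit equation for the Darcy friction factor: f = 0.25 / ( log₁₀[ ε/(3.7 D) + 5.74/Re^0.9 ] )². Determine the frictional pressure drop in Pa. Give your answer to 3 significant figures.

Reynolds number Re = ρVD/μ = 894 · 1.44 · 0.453 / 0.317 = 1840.
Re < 2300 → laminar flow, so f = 64/Re = 64/1840 = 0.03479 (the turbulent correlation is not needed).
Darcy-Weisbach: ΔP = f(L/D)(ρV²/2) = 0.03479·(53.7/0.453)·(894·1.44²/2) = 0.03479·118.5·926.9 = 3823 Pa.

ΔP ≈ 3820 Pa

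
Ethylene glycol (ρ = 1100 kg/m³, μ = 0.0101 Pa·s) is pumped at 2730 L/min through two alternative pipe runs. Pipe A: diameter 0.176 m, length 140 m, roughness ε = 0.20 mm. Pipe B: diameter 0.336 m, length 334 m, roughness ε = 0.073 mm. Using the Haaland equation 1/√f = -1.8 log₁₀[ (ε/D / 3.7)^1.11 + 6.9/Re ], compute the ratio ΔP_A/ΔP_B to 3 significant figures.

ΔP_A/ΔP_B ≈ 10.1

Pipe A: V = Q/A = 0.0455/0.02433 = 1.87 m/s; Re = 3.585e+04; ε/D = 0.00114; Haaland → f = 0.02524; ΔP_A = f(L/D)(ρV²/2) = 3.863e+04 Pa.
Pipe B: V = Q/A = 0.0455/0.08867 = 0.5131 m/s; Re = 1.878e+04; ε/D = 0.000217; Haaland → f = 0.02652; ΔP_B = f(L/D)(ρV²/2) = 3817 Pa.
ΔP_A/ΔP_B = 3.863e+04/3817 = 10.1.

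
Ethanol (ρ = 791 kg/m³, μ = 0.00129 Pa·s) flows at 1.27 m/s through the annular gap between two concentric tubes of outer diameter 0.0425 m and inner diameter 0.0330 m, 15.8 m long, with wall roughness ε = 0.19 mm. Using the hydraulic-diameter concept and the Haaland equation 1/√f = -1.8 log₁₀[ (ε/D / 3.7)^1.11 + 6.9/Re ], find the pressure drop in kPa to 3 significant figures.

Hydraulic diameter D_h = 4A/P = D_o - D_i = 0.0425 - 0.033 = 0.0095 m.
Re = ρVD_h/μ = 791·1.27·0.0095/0.00129 = 7398.
ε/D_h = 0.00019/0.0095 = 0.02; Haaland gives 1/√f = -1.8 log₁₀[0.00304+0.000933] = 4.321, so f = 0.05356.
ΔP = f(L/D_h)(ρV²/2) = 0.05356·15.8/0.0095·637.9 = 5.683e+04 Pa.
ΔP = 56.8 kPa.

ΔP ≈ 56.8 kPa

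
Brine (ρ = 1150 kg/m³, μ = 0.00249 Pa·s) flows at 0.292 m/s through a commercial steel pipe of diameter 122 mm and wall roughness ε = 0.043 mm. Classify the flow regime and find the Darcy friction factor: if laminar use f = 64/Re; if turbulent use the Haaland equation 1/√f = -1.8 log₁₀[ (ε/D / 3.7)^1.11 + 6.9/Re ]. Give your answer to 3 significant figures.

f ≈ 0.0276

Re = ρVD/μ = 1150·0.292·0.122/0.00249 = 1.645e+04.
Re > 4000 → turbulent. ε/D = 4.3e-05/0.122 = 0.000352; Haaland: 1/√f = -1.8 log₁₀[3.44e-05 + 0.000419] = 6.018, so f = 0.02761.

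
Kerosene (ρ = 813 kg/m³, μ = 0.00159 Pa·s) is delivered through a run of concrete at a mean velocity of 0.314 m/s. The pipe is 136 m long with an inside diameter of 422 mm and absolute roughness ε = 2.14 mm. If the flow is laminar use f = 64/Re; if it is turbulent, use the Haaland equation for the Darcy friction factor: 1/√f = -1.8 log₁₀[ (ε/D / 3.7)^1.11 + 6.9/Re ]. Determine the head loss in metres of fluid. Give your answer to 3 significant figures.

h_f ≈ 0.0515 m

Reynolds number Re = ρVD/μ = 813 · 0.314 · 0.422 / 0.00159 = 6.775e+04.
Re > 4000 → turbulent. Relative roughness ε/D = 0.00214/0.422 = 0.00507. Haaland: 1/√f = -1.8 log₁₀[(0.00507/3.7)^1.11 + 6.9/6.775e+04] = -1.8 log₁₀[0.000664 + 0.000102] = 5.609, so f = 0.03179.
Darcy-Weisbach: ΔP = f(L/D)(ρV²/2) = 0.03179·(136/0.422)·(813·0.314²/2) = 0.03179·322.3·40.08 = 410.6 Pa.
Head loss h_f = ΔP/(ρg) = 410.6/(813·9.81) = 0.0515 m.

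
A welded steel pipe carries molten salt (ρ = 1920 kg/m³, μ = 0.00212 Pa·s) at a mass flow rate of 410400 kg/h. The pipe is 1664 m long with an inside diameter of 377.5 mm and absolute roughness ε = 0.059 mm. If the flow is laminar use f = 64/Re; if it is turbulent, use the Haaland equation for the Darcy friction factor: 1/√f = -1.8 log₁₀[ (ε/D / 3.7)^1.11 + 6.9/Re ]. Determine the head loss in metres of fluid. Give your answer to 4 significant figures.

ṁ = 410400 kg/h = 410400/3600 = 114 kg/s.
A = πD²/4 = π(0.3775)²/4 = 0.1119 m²; mean velocity V = ṁ/(ρA) = 114/(1920 · 0.1119) = 0.5305 m/s.
Reynolds number Re = ρVD/μ = 1920 · 0.5305 · 0.3775 / 0.00212 = 1.814e+05.
Re > 4000 → turbulent. Relative roughness ε/D = 5.9e-05/0.3775 = 0.000156. Haaland: 1/√f = -1.8 log₁₀[(0.000156/3.7)^1.11 + 6.9/1.814e+05] = -1.8 log₁₀[1.39e-05 + 3.8e-05] = 7.711, so f = 0.01682.
Darcy-Weisbach: ΔP = f(L/D)(ρV²/2) = 0.01682·(1664/0.3775)·(1920·0.5305²/2) = 0.01682·4408·270.2 = 2.003e+04 Pa.
Head loss h_f = ΔP/(ρg) = 2.003e+04/(1920·9.81) = 1.063 m.

h_f ≈ 1.063 m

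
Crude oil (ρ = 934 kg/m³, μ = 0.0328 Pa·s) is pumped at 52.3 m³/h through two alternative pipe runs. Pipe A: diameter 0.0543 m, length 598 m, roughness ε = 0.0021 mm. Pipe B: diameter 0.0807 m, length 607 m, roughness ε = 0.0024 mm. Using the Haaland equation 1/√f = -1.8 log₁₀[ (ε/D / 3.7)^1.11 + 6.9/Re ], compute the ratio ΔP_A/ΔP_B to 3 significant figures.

Pipe A: V = Q/A = 0.01453/0.002316 = 6.273 m/s; Re = 9700; ε/D = 3.87e-05; Haaland → f = 0.03118; ΔP_A = f(L/D)(ρV²/2) = 6.312e+06 Pa.
Pipe B: V = Q/A = 0.01453/0.005115 = 2.84 m/s; Re = 6527; ε/D = 2.97e-05; Haaland → f = 0.03487; ΔP_B = f(L/D)(ρV²/2) = 9.882e+05 Pa.
ΔP_A/ΔP_B = 6.312e+06/9.882e+05 = 6.39.

ΔP_A/ΔP_B ≈ 6.39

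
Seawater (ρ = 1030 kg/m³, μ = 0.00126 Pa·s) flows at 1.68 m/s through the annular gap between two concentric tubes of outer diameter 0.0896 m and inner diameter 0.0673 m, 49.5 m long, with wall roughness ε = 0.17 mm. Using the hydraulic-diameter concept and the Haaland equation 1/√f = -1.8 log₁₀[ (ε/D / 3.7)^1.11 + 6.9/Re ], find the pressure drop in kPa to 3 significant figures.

ΔP ≈ 119 kPa

Hydraulic diameter D_h = 4A/P = D_o - D_i = 0.0896 - 0.0673 = 0.0223 m.
Re = ρVD_h/μ = 1030·1.68·0.0223/0.00126 = 3.063e+04.
ε/D_h = 0.00017/0.0223 = 0.00762; Haaland gives 1/√f = -1.8 log₁₀[0.00104+0.000225] = 5.214, so f = 0.03679.
ΔP = f(L/D_h)(ρV²/2) = 0.03679·49.5/0.0223·1454 = 1.187e+05 Pa.
ΔP = 119 kPa.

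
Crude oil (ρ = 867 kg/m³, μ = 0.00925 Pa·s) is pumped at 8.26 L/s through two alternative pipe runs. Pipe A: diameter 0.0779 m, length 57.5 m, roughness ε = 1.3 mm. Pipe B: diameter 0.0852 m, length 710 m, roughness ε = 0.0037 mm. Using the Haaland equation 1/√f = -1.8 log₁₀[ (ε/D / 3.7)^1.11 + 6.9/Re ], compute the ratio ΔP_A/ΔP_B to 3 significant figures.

ΔP_A/ΔP_B ≈ 0.208

Pipe A: V = Q/A = 0.00826/0.004766 = 1.733 m/s; Re = 1.265e+04; ε/D = 0.0167; Haaland → f = 0.04869; ΔP_A = f(L/D)(ρV²/2) = 4.679e+04 Pa.
Pipe B: V = Q/A = 0.00826/0.005701 = 1.449 m/s; Re = 1.157e+04; ε/D = 4.34e-05; Haaland → f = 0.02973; ΔP_B = f(L/D)(ρV²/2) = 2.254e+05 Pa.
ΔP_A/ΔP_B = 4.679e+04/2.254e+05 = 0.208.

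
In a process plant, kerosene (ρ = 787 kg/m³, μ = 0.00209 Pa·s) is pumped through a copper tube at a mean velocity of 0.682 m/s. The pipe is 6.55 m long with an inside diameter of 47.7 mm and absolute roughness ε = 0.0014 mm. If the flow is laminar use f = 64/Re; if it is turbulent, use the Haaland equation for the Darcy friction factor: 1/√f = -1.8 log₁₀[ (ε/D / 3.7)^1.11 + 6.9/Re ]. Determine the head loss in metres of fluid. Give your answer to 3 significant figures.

Reynolds number Re = ρVD/μ = 787 · 0.682 · 0.0477 / 0.00209 = 1.225e+04.
Re > 4000 → turbulent. Relative roughness ε/D = 1.4e-06/0.0477 = 2.94e-05. Haaland: 1/√f = -1.8 log₁₀[(2.94e-05/3.7)^1.11 + 6.9/1.225e+04] = -1.8 log₁₀[2.18e-06 + 0.000563] = 5.846, so f = 0.02926.
Darcy-Weisbach: ΔP = f(L/D)(ρV²/2) = 0.02926·(6.55/0.0477)·(787·0.682²/2) = 0.02926·137.3·183 = 735.5 Pa.
Head loss h_f = ΔP/(ρg) = 735.5/(787·9.81) = 0.0953 m.

h_f ≈ 0.0953 m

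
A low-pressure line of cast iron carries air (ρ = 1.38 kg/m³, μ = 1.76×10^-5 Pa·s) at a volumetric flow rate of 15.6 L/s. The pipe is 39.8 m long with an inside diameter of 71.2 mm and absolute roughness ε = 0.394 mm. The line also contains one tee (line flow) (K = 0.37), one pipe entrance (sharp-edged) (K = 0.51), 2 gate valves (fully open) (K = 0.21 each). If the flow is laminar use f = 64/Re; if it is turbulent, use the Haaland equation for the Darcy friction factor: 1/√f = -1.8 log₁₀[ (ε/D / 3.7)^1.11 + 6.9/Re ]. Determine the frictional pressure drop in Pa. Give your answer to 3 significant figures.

ΔP ≈ 220 Pa

Q = 15.6 L/s = 15.6/1000 = 0.0156 m³/s.
Cross-sectional area A = πD²/4 = π(0.0712)²/4 = 0.003982 m²; mean velocity V = Q/A = 0.0156/0.003982 = 3.918 m/s.
Reynolds number Re = ρVD/μ = 1.38 · 3.918 · 0.0712 / 1.76e-05 = 2.187e+04.
Re > 4000 → turbulent. Relative roughness ε/D = 0.000394/0.0712 = 0.00553. Haaland: 1/√f = -1.8 log₁₀[(0.00553/3.7)^1.11 + 6.9/2.187e+04] = -1.8 log₁₀[0.000731 + 0.000315] = 5.364, so f = 0.03475.
Total minor-loss coefficient ΣK = 1·0.37 + 1·0.51 + 2·0.21 = 1.3.
ΔP = [f·L/D + ΣK]·(ρV²/2) = [0.03475·39.8/0.0712 + 1.3]·(1.38·3.918²/2) = [19.43 + 1.3]·10.59 = 219.5 Pa.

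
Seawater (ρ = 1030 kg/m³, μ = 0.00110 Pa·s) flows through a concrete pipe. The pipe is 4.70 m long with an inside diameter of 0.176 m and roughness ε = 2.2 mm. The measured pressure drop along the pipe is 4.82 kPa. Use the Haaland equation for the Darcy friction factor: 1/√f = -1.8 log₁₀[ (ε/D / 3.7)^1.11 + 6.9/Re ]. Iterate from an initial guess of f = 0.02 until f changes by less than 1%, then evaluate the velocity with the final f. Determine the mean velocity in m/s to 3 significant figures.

Rearranging Darcy-Weisbach: V = √(2·ΔP·D/(f·L·ρ)). With ε/D = 0.0022/0.176 = 0.0125, iterate starting from f = 0.02:
  f = 0.02 → V = √(2·4820·0.176/(0.02·4.7·1030)) = 4.186 m/s; Re = ρVD/μ = 6.899e+05; f → 0.04109
  f = 0.04109 → V = 2.921 m/s; Re = 4.813e+05; f → 0.04112
Converged (Δf/f < 1%). With the final f = 0.04112: V = √(2·4820·0.176/(0.04112·4.7·1030)) = 2.919 m/s.

V ≈ 2.92 m/s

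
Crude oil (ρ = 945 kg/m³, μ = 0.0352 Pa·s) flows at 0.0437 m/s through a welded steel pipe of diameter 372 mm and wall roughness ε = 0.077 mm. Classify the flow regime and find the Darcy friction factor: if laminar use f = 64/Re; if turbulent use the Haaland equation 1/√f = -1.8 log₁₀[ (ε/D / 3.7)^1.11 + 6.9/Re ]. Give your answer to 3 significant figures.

f ≈ 0.147

Re = ρVD/μ = 945·0.0437·0.372/0.0352 = 436.4.
Re < 2300 → laminar, so f = 64/Re = 0.1466 (roughness is irrelevant in laminar flow).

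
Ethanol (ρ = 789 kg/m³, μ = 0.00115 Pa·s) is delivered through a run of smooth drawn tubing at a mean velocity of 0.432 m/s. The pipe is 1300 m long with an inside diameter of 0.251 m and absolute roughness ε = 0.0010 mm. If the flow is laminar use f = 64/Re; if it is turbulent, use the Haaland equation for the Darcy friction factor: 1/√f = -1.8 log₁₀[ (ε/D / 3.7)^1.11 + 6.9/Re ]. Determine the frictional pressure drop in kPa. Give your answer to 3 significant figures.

Reynolds number Re = ρVD/μ = 789 · 0.432 · 0.251 / 0.00115 = 7.439e+04.
Re > 4000 → turbulent. Relative roughness ε/D = 1e-06/0.251 = 3.98e-06. Haaland: 1/√f = -1.8 log₁₀[(3.98e-06/3.7)^1.11 + 6.9/7.439e+04] = -1.8 log₁₀[2.37e-07 + 9.27e-05] = 7.257, so f = 0.01899.
Darcy-Weisbach: ΔP = f(L/D)(ρV²/2) = 0.01899·(1300/0.251)·(789·0.432²/2) = 0.01899·5179·73.62 = 7241 Pa.
ΔP = 7241 Pa = 7.24 kPa.

ΔP ≈ 7.24 kPa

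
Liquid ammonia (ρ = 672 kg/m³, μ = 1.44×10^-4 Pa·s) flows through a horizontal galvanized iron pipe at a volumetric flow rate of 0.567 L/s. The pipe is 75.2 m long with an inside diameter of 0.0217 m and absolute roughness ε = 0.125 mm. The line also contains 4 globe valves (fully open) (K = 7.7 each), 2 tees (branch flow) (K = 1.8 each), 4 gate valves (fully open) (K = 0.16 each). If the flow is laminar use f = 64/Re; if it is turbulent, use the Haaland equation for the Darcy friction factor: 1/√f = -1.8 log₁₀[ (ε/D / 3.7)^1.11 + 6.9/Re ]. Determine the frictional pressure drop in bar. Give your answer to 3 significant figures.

Q = 0.567 L/s = 0.567/1000 = 0.000567 m³/s.
Cross-sectional area A = πD²/4 = π(0.0217)²/4 = 0.0003698 m²; mean velocity V = Q/A = 0.000567/0.0003698 = 1.533 m/s.
Reynolds number Re = ρVD/μ = 672 · 1.533 · 0.0217 / 0.000144 = 1.553e+05.
Re > 4000 → turbulent. Relative roughness ε/D = 0.000125/0.0217 = 0.00576. Haaland: 1/√f = -1.8 log₁₀[(0.00576/3.7)^1.11 + 6.9/1.553e+05] = -1.8 log₁₀[0.000765 + 4.44e-05] = 5.566, so f = 0.03228.
Total minor-loss coefficient ΣK = 4·7.7 + 2·1.8 + 4·0.16 = 35.
ΔP = [f·L/D + ΣK]·(ρV²/2) = [0.03228·75.2/0.0217 + 35]·(672·1.533²/2) = [111.9 + 35]·789.7 = 1.16e+05 Pa.
ΔP = 1.16e+05 Pa = 1.16 bar.

ΔP ≈ 1.16 bar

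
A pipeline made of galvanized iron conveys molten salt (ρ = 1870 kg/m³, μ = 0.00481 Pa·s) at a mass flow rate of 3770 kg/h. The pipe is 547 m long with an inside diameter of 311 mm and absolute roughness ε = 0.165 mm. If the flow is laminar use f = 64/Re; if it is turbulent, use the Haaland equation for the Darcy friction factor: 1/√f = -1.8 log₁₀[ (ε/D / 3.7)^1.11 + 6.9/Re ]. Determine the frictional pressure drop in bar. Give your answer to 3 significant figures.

ṁ = 3770 kg/h = 3770/3600 = 1.047 kg/s.
A = πD²/4 = π(0.311)²/4 = 0.07596 m²; mean velocity V = ṁ/(ρA) = 1.047/(1870 · 0.07596) = 0.007372 m/s.
Reynolds number Re = ρVD/μ = 1870 · 0.007372 · 0.311 / 0.00481 = 891.3.
Re < 2300 → laminar flow, so f = 64/Re = 64/891.3 = 0.0718 (the turbulent correlation is not needed).
Darcy-Weisbach: ΔP = f(L/D)(ρV²/2) = 0.0718·(547/0.311)·(1870·0.007372²/2) = 0.0718·1759·0.05081 = 6.417 Pa.
ΔP = 6.417 Pa = 6.42×10^-5 bar.

ΔP ≈ 6.42×10^-5 bar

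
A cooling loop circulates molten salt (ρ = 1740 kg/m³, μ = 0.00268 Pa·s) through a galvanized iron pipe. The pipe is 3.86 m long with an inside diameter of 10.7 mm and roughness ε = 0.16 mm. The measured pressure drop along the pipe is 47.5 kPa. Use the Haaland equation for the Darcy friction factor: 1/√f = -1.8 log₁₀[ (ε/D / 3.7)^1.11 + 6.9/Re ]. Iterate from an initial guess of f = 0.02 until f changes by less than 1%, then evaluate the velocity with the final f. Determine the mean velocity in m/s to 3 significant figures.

V ≈ 1.79 m/s

Rearranging Darcy-Weisbach: V = √(2·ΔP·D/(f·L·ρ)). With ε/D = 0.00016/0.0107 = 0.015, iterate starting from f = 0.02:
  f = 0.02 → V = √(2·4.75e+04·0.0107/(0.02·3.86·1740)) = 2.751 m/s; Re = ρVD/μ = 1.911e+04; f → 0.04598
  f = 0.04598 → V = 1.814 m/s; Re = 1.26e+04; f → 0.04708
  f = 0.04708 → V = 1.793 m/s; Re = 1.246e+04; f → 0.04712
Converged (Δf/f < 1%). With the final f = 0.04712: V = √(2·4.75e+04·0.0107/(0.04712·3.86·1740)) = 1.792 m/s.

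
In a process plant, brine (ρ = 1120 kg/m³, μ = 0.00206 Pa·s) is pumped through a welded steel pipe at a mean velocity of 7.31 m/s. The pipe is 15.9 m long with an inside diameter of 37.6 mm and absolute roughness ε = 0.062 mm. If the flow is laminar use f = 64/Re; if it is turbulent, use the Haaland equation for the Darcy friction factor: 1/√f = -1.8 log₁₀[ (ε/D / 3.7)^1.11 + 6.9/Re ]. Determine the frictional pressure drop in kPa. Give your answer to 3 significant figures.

ΔP ≈ 297 kPa

Reynolds number Re = ρVD/μ = 1120 · 7.31 · 0.0376 / 0.00206 = 1.494e+05.
Re > 4000 → turbulent. Relative roughness ε/D = 6.2e-05/0.0376 = 0.00165. Haaland: 1/√f = -1.8 log₁₀[(0.00165/3.7)^1.11 + 6.9/1.494e+05] = -1.8 log₁₀[0.000191 + 4.62e-05] = 6.526, so f = 0.02348.
Darcy-Weisbach: ΔP = f(L/D)(ρV²/2) = 0.02348·(15.9/0.0376)·(1120·7.31²/2) = 0.02348·422.9·2.992e+04 = 2.971e+05 Pa.
ΔP = 2.971e+05 Pa = 297 kPa.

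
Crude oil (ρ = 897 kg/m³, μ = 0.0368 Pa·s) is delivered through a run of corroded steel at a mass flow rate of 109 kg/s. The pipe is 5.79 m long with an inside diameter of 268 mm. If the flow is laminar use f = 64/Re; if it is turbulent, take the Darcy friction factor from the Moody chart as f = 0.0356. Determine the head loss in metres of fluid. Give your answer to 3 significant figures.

h_f ≈ 0.182 m

A = πD²/4 = π(0.268)²/4 = 0.05641 m²; mean velocity V = ṁ/(ρA) = 109/(897 · 0.05641) = 2.154 m/s.
Reynolds number Re = ρVD/μ = 897 · 2.154 · 0.268 / 0.0368 = 1.407e+04.
Re > 4000 → turbulent; use the Moody-chart value f = 0.0356.
Darcy-Weisbach: ΔP = f(L/D)(ρV²/2) = 0.0356·(5.79/0.268)·(897·2.154²/2) = 0.0356·21.6·2081 = 1601 Pa.
Head loss h_f = ΔP/(ρg) = 1601/(897·9.81) = 0.182 m.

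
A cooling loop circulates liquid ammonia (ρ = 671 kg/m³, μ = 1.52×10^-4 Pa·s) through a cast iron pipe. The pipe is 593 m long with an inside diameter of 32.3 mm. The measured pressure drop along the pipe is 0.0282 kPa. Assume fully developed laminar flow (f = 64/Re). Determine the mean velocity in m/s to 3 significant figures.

For laminar flow, f = 64/Re with Re = ρVD/μ, so Darcy-Weisbach reduces to ΔP = 32μLV/D². Solving for V: V = ΔP·D²/(32μL) = 28.2·(0.0323)²/(32·0.000152·593) = 0.0102 m/s.
Check: Re = ρVD/μ = 671·0.0102·0.0323/0.000152 = 1454 < 2300, so the laminar assumption holds.

V ≈ 0.0102 m/s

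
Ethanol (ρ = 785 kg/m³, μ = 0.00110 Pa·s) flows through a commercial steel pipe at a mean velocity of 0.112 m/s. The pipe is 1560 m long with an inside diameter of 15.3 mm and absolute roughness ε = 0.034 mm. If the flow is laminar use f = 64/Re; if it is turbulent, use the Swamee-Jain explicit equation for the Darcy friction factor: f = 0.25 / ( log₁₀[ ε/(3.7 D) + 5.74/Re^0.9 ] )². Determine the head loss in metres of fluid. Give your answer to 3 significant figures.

Reynolds number Re = ρVD/μ = 785 · 0.112 · 0.0153 / 0.0011 = 1223.
Re < 2300 → laminar flow, so f = 64/Re = 64/1223 = 0.05234 (the turbulent correlation is not needed).
Darcy-Weisbach: ΔP = f(L/D)(ρV²/2) = 0.05234·(1560/0.0153)·(785·0.112²/2) = 0.05234·1.02e+05·4.924 = 2.627e+04 Pa.
Head loss h_f = ΔP/(ρg) = 2.627e+04/(785·9.81) = 3.41 m.

h_f ≈ 3.41 m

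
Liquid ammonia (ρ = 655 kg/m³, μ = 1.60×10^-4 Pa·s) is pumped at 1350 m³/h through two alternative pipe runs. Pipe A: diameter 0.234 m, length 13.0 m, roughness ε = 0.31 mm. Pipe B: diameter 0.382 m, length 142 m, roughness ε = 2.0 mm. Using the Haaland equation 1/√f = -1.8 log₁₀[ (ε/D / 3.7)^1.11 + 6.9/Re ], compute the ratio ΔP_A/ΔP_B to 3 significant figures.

Pipe A: V = Q/A = 0.375/0.04301 = 8.72 m/s; Re = 8.353e+06; ε/D = 0.00132; Haaland → f = 0.02112; ΔP_A = f(L/D)(ρV²/2) = 2.922e+04 Pa.
Pipe B: V = Q/A = 0.375/0.1146 = 3.272 m/s; Re = 5.117e+06; ε/D = 0.00524; Haaland → f = 0.03087; ΔP_B = f(L/D)(ρV²/2) = 4.024e+04 Pa.
ΔP_A/ΔP_B = 2.922e+04/4.024e+04 = 0.726.

ΔP_A/ΔP_B ≈ 0.726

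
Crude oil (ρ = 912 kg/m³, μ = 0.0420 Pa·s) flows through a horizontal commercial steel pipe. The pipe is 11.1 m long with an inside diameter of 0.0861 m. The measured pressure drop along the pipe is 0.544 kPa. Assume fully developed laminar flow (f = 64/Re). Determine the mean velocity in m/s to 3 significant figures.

V ≈ 0.270 m/s

For laminar flow, f = 64/Re with Re = ρVD/μ, so Darcy-Weisbach reduces to ΔP = 32μLV/D². Solving for V: V = ΔP·D²/(32μL) = 544·(0.0861)²/(32·0.042·11.1) = 0.2703 m/s.
Check: Re = ρVD/μ = 912·0.2703·0.0861/0.042 = 505.4 < 2300, so the laminar assumption holds.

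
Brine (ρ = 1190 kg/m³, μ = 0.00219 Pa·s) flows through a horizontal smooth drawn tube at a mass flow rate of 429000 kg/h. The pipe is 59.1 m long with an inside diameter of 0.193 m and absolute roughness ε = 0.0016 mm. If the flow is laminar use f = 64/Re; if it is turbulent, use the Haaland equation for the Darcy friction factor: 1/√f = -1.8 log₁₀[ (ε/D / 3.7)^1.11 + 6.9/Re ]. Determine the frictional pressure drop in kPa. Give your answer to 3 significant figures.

ṁ = 429000 kg/h = 429000/3600 = 119.2 kg/s.
A = πD²/4 = π(0.193)²/4 = 0.02926 m²; mean velocity V = ṁ/(ρA) = 119.2/(1190 · 0.02926) = 3.423 m/s.
Reynolds number Re = ρVD/μ = 1190 · 3.423 · 0.193 / 0.00219 = 3.59e+05.
Re > 4000 → turbulent. Relative roughness ε/D = 1.6e-06/0.193 = 8.29e-06. Haaland: 1/√f = -1.8 log₁₀[(8.29e-06/3.7)^1.11 + 6.9/3.59e+05] = -1.8 log₁₀[5.36e-07 + 1.92e-05] = 8.468, so f = 0.01395.
Darcy-Weisbach: ΔP = f(L/D)(ρV²/2) = 0.01395·(59.1/0.193)·(1190·3.423²/2) = 0.01395·306.2·6971 = 2.977e+04 Pa.
ΔP = 2.977e+04 Pa = 29.8 kPa.

ΔP ≈ 29.8 kPa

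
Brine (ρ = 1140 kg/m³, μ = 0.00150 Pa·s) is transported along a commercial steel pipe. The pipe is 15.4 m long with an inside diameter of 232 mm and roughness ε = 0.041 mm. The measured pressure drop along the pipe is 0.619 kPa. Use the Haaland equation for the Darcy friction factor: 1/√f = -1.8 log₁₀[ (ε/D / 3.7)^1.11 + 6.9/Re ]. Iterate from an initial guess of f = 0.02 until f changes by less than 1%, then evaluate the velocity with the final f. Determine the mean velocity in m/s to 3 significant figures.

V ≈ 0.979 m/s

Rearranging Darcy-Weisbach: V = √(2·ΔP·D/(f·L·ρ)). With ε/D = 4.1e-05/0.232 = 0.000177, iterate starting from f = 0.02:
  f = 0.02 → V = √(2·619·0.232/(0.02·15.4·1140)) = 0.9044 m/s; Re = ρVD/μ = 1.595e+05; f → 0.01727
  f = 0.01727 → V = 0.9732 m/s; Re = 1.716e+05; f → 0.01709
  f = 0.01709 → V = 0.9785 m/s; Re = 1.725e+05; f → 0.01707
Converged (Δf/f < 1%). With the final f = 0.01707: V = √(2·619·0.232/(0.01707·15.4·1140)) = 0.9789 m/s.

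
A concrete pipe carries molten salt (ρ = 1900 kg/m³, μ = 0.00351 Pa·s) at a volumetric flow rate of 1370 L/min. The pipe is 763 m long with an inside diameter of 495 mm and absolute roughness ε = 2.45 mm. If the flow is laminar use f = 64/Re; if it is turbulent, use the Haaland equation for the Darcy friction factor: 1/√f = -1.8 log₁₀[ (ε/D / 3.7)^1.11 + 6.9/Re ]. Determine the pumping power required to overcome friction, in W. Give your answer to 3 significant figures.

Q = 1370 L/min = 1370/60000 = 0.02283 m³/s.
Cross-sectional area A = πD²/4 = π(0.495)²/4 = 0.1924 m²; mean velocity V = Q/A = 0.02283/0.1924 = 0.1187 m/s.
Reynolds number Re = ρVD/μ = 1900 · 0.1187 · 0.495 / 0.00351 = 3.179e+04.
Re > 4000 → turbulent. Relative roughness ε/D = 0.00245/0.495 = 0.00495. Haaland: 1/√f = -1.8 log₁₀[(0.00495/3.7)^1.11 + 6.9/3.179e+04] = -1.8 log₁₀[0.000646 + 0.000217] = 5.515, so f = 0.03288.
Darcy-Weisbach: ΔP = f(L/D)(ρV²/2) = 0.03288·(763/0.495)·(1900·0.1187²/2) = 0.03288·1541·13.37 = 677.8 Pa.
Pumping power P = QΔP = 0.02283·677.8 = 15.48 W = 15.5 W.

P ≈ 15.5 W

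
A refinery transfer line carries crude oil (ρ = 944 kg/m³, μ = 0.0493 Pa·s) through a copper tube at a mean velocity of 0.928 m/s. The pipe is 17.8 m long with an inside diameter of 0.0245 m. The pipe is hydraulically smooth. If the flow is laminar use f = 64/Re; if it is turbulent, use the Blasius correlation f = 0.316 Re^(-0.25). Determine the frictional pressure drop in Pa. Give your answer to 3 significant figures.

ΔP ≈ 43400 Pa

Reynolds number Re = ρVD/μ = 944 · 0.928 · 0.0245 / 0.0493 = 435.4.
Re < 2300 → laminar flow, so f = 64/Re = 64/435.4 = 0.147 (the turbulent correlation is not needed).
Darcy-Weisbach: ΔP = f(L/D)(ρV²/2) = 0.147·(17.8/0.0245)·(944·0.928²/2) = 0.147·726.5·406.5 = 4.341e+04 Pa.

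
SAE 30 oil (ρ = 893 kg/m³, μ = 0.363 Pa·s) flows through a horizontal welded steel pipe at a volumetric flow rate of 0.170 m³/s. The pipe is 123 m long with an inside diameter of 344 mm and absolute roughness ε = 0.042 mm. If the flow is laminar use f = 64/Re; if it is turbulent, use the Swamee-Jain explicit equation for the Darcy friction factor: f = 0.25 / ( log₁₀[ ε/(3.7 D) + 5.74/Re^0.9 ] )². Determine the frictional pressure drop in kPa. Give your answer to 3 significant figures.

Cross-sectional area A = πD²/4 = π(0.344)²/4 = 0.09294 m²; mean velocity V = Q/A = 0.17/0.09294 = 1.829 m/s.
Reynolds number Re = ρVD/μ = 893 · 1.829 · 0.344 / 0.363 = 1548.
Re < 2300 → laminar flow, so f = 64/Re = 64/1548 = 0.04135 (the turbulent correlation is not needed).
Darcy-Weisbach: ΔP = f(L/D)(ρV²/2) = 0.04135·(123/0.344)·(893·1.829²/2) = 0.04135·357.6·1494 = 2.208e+04 Pa.
ΔP = 2.208e+04 Pa = 22.1 kPa.

ΔP ≈ 22.1 kPa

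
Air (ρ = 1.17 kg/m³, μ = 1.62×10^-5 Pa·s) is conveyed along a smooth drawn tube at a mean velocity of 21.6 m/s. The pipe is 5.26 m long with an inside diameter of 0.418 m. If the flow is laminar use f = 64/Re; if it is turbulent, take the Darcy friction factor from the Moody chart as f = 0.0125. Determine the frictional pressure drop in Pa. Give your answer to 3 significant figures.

Reynolds number Re = ρVD/μ = 1.17 · 21.6 · 0.418 / 1.62e-05 = 6.521e+05.
Re > 4000 → turbulent; use the Moody-chart value f = 0.0125.
Darcy-Weisbach: ΔP = f(L/D)(ρV²/2) = 0.0125·(5.26/0.418)·(1.17·21.6²/2) = 0.0125·12.58·272.9 = 42.93 Pa.

ΔP ≈ 42.9 Pa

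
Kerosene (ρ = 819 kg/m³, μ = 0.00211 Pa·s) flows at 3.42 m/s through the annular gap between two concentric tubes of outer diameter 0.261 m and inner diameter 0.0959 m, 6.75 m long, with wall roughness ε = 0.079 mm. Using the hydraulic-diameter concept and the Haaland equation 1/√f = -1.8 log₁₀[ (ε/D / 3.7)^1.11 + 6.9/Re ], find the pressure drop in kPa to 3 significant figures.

ΔP ≈ 3.60 kPa

Hydraulic diameter D_h = 4A/P = D_o - D_i = 0.261 - 0.0959 = 0.1651 m.
Re = ρVD_h/μ = 819·3.42·0.1651/0.00211 = 2.192e+05.
ε/D_h = 7.9e-05/0.1651 = 0.000478; Haaland gives 1/√f = -1.8 log₁₀[4.83e-05+3.15e-05] = 7.377, so f = 0.01838.
ΔP = f(L/D_h)(ρV²/2) = 0.01838·6.75/0.1651·4790 = 3599 Pa.
ΔP = 3.60 kPa.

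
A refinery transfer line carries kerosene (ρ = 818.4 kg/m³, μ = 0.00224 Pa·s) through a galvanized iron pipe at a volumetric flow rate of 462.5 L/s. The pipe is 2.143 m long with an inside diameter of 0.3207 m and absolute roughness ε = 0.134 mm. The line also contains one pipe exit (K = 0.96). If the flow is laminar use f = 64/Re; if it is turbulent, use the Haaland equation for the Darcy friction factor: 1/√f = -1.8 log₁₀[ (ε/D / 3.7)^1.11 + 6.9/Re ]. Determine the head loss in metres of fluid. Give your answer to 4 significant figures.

Q = 462.5 L/s = 462.5/1000 = 0.4625 m³/s.
Cross-sectional area A = πD²/4 = π(0.3207)²/4 = 0.08078 m²; mean velocity V = Q/A = 0.4625/0.08078 = 5.726 m/s.
Reynolds number Re = ρVD/μ = 818.4 · 5.726 · 0.3207 / 0.00224 = 6.709e+05.
Re > 4000 → turbulent. Relative roughness ε/D = 0.000134/0.3207 = 0.000418. Haaland: 1/√f = -1.8 log₁₀[(0.000418/3.7)^1.11 + 6.9/6.709e+05] = -1.8 log₁₀[4.16e-05 + 1.03e-05] = 7.714, so f = 0.01681.
Total minor-loss coefficient ΣK = 1·0.96 = 0.96.
ΔP = [f·L/D + ΣK]·(ρV²/2) = [0.01681·2.143/0.3207 + 0.96]·(818.4·5.726²/2) = [0.1123 + 0.96]·1.341e+04 = 1.438e+04 Pa.
Head loss h_f = ΔP/(ρg) = 1.438e+04/(818.4·9.81) = 1.792 m.

h_f ≈ 1.792 m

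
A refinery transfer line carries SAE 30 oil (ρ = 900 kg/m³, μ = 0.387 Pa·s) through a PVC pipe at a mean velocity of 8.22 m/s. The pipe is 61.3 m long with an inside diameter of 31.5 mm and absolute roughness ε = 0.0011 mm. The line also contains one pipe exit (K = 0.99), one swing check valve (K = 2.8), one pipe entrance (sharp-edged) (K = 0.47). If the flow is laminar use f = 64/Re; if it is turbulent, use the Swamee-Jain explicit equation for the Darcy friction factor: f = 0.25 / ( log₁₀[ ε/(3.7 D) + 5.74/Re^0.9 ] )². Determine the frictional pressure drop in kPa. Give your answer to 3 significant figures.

Reynolds number Re = ρVD/μ = 900 · 8.22 · 0.0315 / 0.387 = 602.2.
Re < 2300 → laminar flow, so f = 64/Re = 64/602.2 = 0.1063 (the turbulent correlation is not needed).
Total minor-loss coefficient ΣK = 1·0.99 + 1·2.8 + 1·0.47 = 4.26.
ΔP = [f·L/D + ΣK]·(ρV²/2) = [0.1063·61.3/0.0315 + 4.26]·(900·8.22²/2) = [206.8 + 4.26]·3.041e+04 = 6.418e+06 Pa.
ΔP = 6.418e+06 Pa = 6420 kPa.

ΔP ≈ 6420 kPa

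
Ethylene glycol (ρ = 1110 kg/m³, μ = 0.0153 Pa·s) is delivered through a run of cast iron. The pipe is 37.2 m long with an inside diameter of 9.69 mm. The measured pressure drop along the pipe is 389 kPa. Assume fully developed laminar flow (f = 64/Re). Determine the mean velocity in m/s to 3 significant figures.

V ≈ 2.01 m/s

For laminar flow, f = 64/Re with Re = ρVD/μ, so Darcy-Weisbach reduces to ΔP = 32μLV/D². Solving for V: V = ΔP·D²/(32μL) = 3.89e+05·(0.00969)²/(32·0.0153·37.2) = 2.005 m/s.
Check: Re = ρVD/μ = 1110·2.005·0.00969/0.0153 = 1410 < 2300, so the laminar assumption holds.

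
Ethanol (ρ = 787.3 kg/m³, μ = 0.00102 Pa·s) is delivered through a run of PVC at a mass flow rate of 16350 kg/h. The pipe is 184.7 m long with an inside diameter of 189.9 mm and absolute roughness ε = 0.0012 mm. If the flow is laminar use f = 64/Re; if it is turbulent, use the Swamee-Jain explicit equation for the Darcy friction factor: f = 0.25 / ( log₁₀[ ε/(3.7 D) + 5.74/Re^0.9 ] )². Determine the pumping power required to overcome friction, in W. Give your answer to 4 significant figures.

ṁ = 16350 kg/h = 16350/3600 = 4.542 kg/s.
A = πD²/4 = π(0.1899)²/4 = 0.02832 m²; mean velocity V = ṁ/(ρA) = 4.542/(787.3 · 0.02832) = 0.2037 m/s.
Reynolds number Re = ρVD/μ = 787.3 · 0.2037 · 0.1899 / 0.00102 = 2.985e+04.
Re > 4000 → turbulent. Relative roughness ε/D = 1.2e-06/0.1899 = 6.32e-06. Swamee-Jain: f = 0.25/(log₁₀[6.32e-06/3.7 + 5.74/2.985e+04^0.9])² = 0.25/(log₁₀[1.71e-06 + 0.000539])² = 0.25/(-3.267)² = 0.02342.
Darcy-Weisbach: ΔP = f(L/D)(ρV²/2) = 0.02342·(184.7/0.1899)·(787.3·0.2037²/2) = 0.02342·972.6·16.33 = 372 Pa.
Q = ṁ/ρ = 4.542/787.3 = 0.005769 m³/s.
Pumping power P = QΔP = 0.005769·372 = 2.1458 W = 2.146 W.

P ≈ 2.146 W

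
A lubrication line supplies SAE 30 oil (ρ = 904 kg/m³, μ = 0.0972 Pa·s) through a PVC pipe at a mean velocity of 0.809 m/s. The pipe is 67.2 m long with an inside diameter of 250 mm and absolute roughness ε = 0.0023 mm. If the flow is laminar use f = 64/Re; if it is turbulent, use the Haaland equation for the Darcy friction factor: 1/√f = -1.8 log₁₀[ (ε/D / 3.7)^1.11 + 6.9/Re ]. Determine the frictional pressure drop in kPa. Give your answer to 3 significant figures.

ΔP ≈ 2.71 kPa

Reynolds number Re = ρVD/μ = 904 · 0.809 · 0.25 / 0.0972 = 1881.
Re < 2300 → laminar flow, so f = 64/Re = 64/1881 = 0.03402 (the turbulent correlation is not needed).
Darcy-Weisbach: ΔP = f(L/D)(ρV²/2) = 0.03402·(67.2/0.25)·(904·0.809²/2) = 0.03402·268.8·295.8 = 2706 Pa.
ΔP = 2706 Pa = 2.71 kPa.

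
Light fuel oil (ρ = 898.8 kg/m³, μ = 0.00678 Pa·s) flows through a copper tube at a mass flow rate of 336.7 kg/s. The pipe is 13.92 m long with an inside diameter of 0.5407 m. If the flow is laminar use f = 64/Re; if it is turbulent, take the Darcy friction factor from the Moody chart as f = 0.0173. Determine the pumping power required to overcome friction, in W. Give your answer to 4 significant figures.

P ≈ 199.6 W

A = πD²/4 = π(0.5407)²/4 = 0.2296 m²; mean velocity V = ṁ/(ρA) = 336.7/(898.8 · 0.2296) = 1.631 m/s.
Reynolds number Re = ρVD/μ = 898.8 · 1.631 · 0.5407 / 0.00678 = 1.169e+05.
Re > 4000 → turbulent; use the Moody-chart value f = 0.0173.
Darcy-Weisbach: ΔP = f(L/D)(ρV²/2) = 0.0173·(13.92/0.5407)·(898.8·1.631²/2) = 0.0173·25.74·1196 = 532.7 Pa.
Q = ṁ/ρ = 336.7/898.8 = 0.3746 m³/s.
Pumping power P = QΔP = 0.3746·532.7 = 199.57 W = 199.6 W.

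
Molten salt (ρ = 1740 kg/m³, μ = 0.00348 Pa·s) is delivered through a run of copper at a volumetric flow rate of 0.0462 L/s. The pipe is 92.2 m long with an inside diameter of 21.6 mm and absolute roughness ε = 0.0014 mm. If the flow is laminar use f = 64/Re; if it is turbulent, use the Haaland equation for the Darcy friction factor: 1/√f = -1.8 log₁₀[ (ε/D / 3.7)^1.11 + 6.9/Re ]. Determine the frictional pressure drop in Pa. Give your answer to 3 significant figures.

ΔP ≈ 2770 Pa

Q = 0.0462 L/s = 0.0462/1000 = 4.62e-05 m³/s.
Cross-sectional area A = πD²/4 = π(0.0216)²/4 = 0.0003664 m²; mean velocity V = Q/A = 4.62e-05/0.0003664 = 0.1261 m/s.
Reynolds number Re = ρVD/μ = 1740 · 0.1261 · 0.0216 / 0.00348 = 1362.
Re < 2300 → laminar flow, so f = 64/Re = 64/1362 = 0.047 (the turbulent correlation is not needed).
Darcy-Weisbach: ΔP = f(L/D)(ρV²/2) = 0.047·(92.2/0.0216)·(1740·0.1261²/2) = 0.047·4269·13.83 = 2775 Pa.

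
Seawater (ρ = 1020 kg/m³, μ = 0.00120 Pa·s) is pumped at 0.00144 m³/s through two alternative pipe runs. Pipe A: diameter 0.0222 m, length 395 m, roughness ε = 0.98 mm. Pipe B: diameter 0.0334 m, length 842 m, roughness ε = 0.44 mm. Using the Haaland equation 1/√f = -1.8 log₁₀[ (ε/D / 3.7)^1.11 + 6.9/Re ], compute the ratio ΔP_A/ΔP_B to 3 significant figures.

Pipe A: V = Q/A = 0.00144/0.0003871 = 3.72 m/s; Re = 7.02e+04; ε/D = 0.0441; Haaland → f = 0.06809; ΔP_A = f(L/D)(ρV²/2) = 8.551e+06 Pa.
Pipe B: V = Q/A = 0.00144/0.0008762 = 1.644 m/s; Re = 4.666e+04; ε/D = 0.0132; Haaland → f = 0.0428; ΔP_B = f(L/D)(ρV²/2) = 1.486e+06 Pa.
ΔP_A/ΔP_B = 8.551e+06/1.486e+06 = 5.75.

ΔP_A/ΔP_B ≈ 5.75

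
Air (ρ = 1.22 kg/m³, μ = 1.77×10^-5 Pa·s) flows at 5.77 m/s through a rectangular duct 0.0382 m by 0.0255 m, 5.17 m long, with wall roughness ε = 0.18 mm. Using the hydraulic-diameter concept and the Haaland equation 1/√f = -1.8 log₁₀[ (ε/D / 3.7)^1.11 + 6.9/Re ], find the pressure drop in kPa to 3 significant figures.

ΔP ≈ 0.129 kPa

Hydraulic diameter D_h = 4A/P = 4·(0.0382·0.0255)/(2·(0.0382+0.0255)) = 0.003896/0.1274 = 0.03058 m.
Re = ρVD_h/μ = 1.22·5.77·0.03058/1.77e-05 = 1.216e+04.
ε/D_h = 0.00018/0.03058 = 0.00589; Haaland gives 1/√f = -1.8 log₁₀[0.000783+0.000567] = 5.165, so f = 0.03748.
ΔP = f(L/D_h)(ρV²/2) = 0.03748·5.17/0.03058·20.31 = 128.7 Pa.
ΔP = 0.129 kPa.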